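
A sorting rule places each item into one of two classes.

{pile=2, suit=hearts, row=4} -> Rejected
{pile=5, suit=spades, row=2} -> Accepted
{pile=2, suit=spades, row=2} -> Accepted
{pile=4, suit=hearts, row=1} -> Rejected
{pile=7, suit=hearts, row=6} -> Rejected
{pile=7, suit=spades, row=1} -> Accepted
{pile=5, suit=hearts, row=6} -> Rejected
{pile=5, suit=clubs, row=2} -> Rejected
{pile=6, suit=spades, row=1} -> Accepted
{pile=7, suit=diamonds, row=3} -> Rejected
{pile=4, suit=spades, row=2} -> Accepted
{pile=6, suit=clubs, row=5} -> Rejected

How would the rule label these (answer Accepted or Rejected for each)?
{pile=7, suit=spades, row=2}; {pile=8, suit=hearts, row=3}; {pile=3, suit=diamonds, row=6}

Accepted, Rejected, Rejected

Every 'Accepted' example satisfies: suit is spades. None of the 'Rejected' examples do.
{pile=7, suit=spades, row=2}: suit is spades — fits, so Accepted. {pile=8, suit=hearts, row=3}: suit is hearts — does not satisfy this, so Rejected. {pile=3, suit=diamonds, row=6}: suit is diamonds — does not satisfy this, so Rejected.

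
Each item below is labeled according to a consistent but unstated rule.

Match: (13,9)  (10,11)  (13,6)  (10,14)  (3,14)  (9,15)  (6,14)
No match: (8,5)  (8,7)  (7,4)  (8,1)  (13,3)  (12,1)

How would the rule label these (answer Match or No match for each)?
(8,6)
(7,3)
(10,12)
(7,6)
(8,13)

No match, No match, Match, No match, Match

The rule appears to be: sum ≥ 17.
(8,6): No match (8+6 = 14). (7,3): No match (7+3 = 10). (10,12): Match (10+12 = 22). (7,6): No match (7+6 = 13). (8,13): Match (8+13 = 21).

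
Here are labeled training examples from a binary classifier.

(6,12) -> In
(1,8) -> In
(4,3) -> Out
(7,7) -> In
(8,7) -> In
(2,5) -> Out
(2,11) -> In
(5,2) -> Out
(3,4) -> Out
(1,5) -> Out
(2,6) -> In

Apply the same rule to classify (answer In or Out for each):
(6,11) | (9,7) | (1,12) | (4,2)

The simplest hypothesis consistent with all the labels is: sum ≥ 8.
(6,11): 6+11 = 17 — meets the rule, so In. (9,7): 9+7 = 16 — meets the rule, so In. (1,12): 1+12 = 13 — meets the rule, so In. (4,2): 4+2 = 6 — does not satisfy this, so Out.

In, In, In, Out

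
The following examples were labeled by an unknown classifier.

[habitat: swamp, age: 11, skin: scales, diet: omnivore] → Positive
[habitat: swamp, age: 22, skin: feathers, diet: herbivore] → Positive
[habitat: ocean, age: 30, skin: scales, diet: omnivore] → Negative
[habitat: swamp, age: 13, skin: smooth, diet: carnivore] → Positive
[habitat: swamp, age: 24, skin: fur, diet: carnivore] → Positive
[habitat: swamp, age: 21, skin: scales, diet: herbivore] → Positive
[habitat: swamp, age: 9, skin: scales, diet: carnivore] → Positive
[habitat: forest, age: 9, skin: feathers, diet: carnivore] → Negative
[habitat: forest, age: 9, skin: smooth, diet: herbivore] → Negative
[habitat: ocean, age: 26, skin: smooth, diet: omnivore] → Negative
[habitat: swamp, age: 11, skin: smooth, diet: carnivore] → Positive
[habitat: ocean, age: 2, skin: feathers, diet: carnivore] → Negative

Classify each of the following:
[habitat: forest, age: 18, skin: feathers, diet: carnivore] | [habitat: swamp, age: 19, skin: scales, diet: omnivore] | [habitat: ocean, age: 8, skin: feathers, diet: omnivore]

A rule that fits every label: habitat is swamp — true of each 'Positive' example, false of each 'Negative' one.
[habitat: forest, age: 18, skin: feathers, diet: carnivore] — habitat is forest, hence Negative. [habitat: swamp, age: 19, skin: scales, diet: omnivore] — habitat is swamp, hence Positive. [habitat: ocean, age: 8, skin: feathers, diet: omnivore] — habitat is ocean, hence Negative.

Negative, Positive, Negative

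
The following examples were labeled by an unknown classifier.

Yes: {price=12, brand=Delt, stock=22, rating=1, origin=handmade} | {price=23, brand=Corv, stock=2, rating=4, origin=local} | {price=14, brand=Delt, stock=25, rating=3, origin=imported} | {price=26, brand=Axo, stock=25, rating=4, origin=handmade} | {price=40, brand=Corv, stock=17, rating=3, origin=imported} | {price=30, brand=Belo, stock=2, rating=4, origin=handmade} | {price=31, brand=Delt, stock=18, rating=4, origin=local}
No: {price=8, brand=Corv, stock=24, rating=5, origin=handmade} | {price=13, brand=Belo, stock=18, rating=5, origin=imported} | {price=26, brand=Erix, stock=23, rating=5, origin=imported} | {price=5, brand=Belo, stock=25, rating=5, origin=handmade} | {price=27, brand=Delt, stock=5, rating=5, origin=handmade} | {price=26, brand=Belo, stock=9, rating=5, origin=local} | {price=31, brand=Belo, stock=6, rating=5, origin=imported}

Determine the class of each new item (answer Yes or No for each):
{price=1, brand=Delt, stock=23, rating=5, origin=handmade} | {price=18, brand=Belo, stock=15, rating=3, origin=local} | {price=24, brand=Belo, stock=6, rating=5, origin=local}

A rule that fits every label: rating ≤ 4 — true of each 'Yes' example, false of each 'No' one.
{price=1, brand=Delt, stock=23, rating=5, origin=handmade} → rating = 5 → No.
{price=18, brand=Belo, stock=15, rating=3, origin=local} → rating = 3 → Yes.
{price=24, brand=Belo, stock=6, rating=5, origin=local} → rating = 5 → No.

No, Yes, No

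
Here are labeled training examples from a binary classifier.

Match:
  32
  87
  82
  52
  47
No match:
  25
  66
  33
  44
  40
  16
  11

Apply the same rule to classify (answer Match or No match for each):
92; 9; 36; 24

Match, No match, No match, No match

The common property of the 'Match' items is: ≡ 2 (mod 5). No 'No match' item has it.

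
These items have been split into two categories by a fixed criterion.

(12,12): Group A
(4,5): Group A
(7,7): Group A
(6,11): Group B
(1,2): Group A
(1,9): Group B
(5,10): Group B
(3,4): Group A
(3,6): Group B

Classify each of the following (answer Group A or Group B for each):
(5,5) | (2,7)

The rule appears to be: |first − second| ≤ 1.

Group A, Group B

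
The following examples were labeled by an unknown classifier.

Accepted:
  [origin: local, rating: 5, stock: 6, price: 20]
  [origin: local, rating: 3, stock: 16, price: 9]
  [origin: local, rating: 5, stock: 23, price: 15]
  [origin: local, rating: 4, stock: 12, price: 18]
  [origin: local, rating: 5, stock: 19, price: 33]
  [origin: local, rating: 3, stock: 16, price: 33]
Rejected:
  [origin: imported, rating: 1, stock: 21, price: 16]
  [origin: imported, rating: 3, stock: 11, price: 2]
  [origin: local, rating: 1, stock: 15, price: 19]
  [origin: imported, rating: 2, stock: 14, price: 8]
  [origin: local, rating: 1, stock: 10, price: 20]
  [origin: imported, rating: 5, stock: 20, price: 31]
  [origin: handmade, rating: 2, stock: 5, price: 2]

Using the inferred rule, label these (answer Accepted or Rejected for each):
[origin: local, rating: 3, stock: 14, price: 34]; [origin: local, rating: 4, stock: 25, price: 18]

Accepted, Accepted

The classifier is using: origin is local AND rating ≥ 2.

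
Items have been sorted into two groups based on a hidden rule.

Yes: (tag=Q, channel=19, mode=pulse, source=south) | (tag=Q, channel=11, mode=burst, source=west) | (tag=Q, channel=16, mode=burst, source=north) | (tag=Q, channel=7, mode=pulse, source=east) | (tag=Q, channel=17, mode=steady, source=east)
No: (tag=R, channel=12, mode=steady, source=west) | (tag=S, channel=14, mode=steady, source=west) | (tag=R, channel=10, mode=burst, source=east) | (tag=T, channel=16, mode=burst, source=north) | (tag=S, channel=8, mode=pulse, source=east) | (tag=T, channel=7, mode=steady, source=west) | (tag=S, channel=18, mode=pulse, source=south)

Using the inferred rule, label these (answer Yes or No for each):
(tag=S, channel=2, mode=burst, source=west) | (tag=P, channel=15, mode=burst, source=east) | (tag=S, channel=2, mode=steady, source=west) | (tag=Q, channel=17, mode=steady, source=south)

No, No, No, Yes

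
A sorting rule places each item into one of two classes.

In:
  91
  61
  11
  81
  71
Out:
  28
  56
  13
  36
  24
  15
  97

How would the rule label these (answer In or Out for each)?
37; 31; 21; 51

Out, In, In, In

Every 'In' example satisfies: ends in digit 1. None of the 'Out' examples do.
37 → last digit 7 → Out.
31 → last digit 1 → In.
21 → last digit 1 → In.
51 → last digit 1 → In.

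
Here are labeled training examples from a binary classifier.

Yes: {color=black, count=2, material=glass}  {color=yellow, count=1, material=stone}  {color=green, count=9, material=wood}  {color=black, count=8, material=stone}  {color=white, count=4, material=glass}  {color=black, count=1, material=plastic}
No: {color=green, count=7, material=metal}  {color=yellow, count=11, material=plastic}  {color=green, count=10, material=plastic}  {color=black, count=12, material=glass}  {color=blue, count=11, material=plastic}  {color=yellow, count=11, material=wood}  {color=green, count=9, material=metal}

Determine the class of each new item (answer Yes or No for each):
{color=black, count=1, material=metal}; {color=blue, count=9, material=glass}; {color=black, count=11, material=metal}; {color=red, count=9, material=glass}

The rule appears to be: material is not metal AND count ≤ 9.

No, Yes, No, Yes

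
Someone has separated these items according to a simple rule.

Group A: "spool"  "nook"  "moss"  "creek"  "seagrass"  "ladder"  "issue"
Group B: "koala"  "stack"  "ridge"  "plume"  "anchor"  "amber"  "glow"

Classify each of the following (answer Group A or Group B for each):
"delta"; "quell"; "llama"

The pattern is that an item is 'Group A' exactly when: has a double letter.

Group B, Group A, Group A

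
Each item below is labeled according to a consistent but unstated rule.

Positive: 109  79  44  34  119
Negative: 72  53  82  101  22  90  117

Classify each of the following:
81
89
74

Negative, Positive, Positive

'Positive' ⟺ ≡ 4 (mod 5).
81 → 81 mod 5 = 1 → Negative.
89 → 89 mod 5 = 4 → Positive.
74 → 74 mod 5 = 4 → Positive.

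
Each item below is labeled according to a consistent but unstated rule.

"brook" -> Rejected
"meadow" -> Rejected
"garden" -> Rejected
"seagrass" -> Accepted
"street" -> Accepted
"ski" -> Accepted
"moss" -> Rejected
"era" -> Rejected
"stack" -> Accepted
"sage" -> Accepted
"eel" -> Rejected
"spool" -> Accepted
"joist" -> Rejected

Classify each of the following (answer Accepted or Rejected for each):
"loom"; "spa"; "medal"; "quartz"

The common property of the 'Accepted' items is: starts with 's'. No 'Rejected' item has it.
"loom": starts with 'l' — fails the rule, so Rejected.
"spa": starts with 's' — fits, so Accepted.
"medal": starts with 'm' — fails the rule, so Rejected.
"quartz": starts with 'q' — fails the rule, so Rejected.

Rejected, Accepted, Rejected, Rejected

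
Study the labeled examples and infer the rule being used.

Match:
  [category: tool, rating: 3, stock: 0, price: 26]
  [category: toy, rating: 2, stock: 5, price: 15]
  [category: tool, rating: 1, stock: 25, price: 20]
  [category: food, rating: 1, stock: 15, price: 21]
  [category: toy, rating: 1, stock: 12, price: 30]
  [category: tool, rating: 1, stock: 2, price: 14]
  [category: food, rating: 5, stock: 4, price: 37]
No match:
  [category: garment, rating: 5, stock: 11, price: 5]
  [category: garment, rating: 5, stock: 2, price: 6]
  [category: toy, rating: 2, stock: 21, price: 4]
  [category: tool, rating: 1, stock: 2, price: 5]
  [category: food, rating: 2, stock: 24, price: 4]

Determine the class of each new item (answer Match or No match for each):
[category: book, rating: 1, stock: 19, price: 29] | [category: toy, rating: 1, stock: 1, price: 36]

Match, Match

The simplest hypothesis consistent with all the labels is: price ≥ 14.
[category: book, rating: 1, stock: 19, price: 29]: price = 29, checks out → Match.
[category: toy, rating: 1, stock: 1, price: 36]: price = 36, checks out → Match.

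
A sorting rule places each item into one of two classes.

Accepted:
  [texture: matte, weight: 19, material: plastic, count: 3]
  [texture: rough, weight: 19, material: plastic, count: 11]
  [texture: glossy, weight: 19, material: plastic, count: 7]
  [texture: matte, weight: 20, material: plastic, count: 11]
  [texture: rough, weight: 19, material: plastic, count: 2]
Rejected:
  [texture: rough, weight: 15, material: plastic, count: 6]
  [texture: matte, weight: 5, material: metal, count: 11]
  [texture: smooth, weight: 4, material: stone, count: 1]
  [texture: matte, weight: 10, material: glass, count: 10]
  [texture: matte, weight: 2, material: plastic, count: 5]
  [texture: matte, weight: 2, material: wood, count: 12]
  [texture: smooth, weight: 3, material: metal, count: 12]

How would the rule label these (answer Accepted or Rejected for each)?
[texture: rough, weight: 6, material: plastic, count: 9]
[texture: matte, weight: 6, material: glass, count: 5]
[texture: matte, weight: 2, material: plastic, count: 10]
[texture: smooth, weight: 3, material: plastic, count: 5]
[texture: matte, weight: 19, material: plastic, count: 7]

Rule: weight ≥ 19. This holds for each 'Accepted' example and fails for each 'Rejected' one.
[texture: rough, weight: 6, material: plastic, count: 9]: weight = 6 — doesn't qualify, so Rejected. [texture: matte, weight: 6, material: glass, count: 5]: weight = 6 — doesn't qualify, so Rejected. [texture: matte, weight: 2, material: plastic, count: 10]: weight = 2 — doesn't qualify, so Rejected. [texture: smooth, weight: 3, material: plastic, count: 5]: weight = 3 — doesn't qualify, so Rejected. [texture: matte, weight: 19, material: plastic, count: 7]: weight = 19 — has this property, so Accepted.

Rejected, Rejected, Rejected, Rejected, Accepted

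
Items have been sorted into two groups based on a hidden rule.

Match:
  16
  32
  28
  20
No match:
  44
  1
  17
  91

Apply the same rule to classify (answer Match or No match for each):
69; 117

The simplest hypothesis consistent with all the labels is: even AND at most 32.
69: 69 is odd, 69 > 32, does not satisfy this → No match. 117: 117 is odd, 117 > 32, does not satisfy this → No match.

No match, No match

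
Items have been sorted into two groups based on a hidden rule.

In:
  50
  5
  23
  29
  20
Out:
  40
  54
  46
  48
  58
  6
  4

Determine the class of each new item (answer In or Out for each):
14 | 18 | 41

In, Out, In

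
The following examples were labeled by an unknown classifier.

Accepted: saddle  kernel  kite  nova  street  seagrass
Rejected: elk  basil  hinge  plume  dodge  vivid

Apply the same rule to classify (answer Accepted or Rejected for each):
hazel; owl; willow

Rejected, Rejected, Accepted

Checking candidate rules against both groups, what survives is: even length.
Rejected: hazel, since length 5. Rejected: owl, since length 3. Accepted: willow, since length 6.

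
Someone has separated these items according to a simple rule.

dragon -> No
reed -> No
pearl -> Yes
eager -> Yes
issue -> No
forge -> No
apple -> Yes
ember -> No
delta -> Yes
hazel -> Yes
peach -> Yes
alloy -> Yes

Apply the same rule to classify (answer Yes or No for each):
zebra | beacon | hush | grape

The common property of the 'Yes' items is: odd length AND contains 'a'. No 'No' item has it.
zebra: Yes (length 5, has 'a').
beacon: No (length 6, has 'a').
hush: No (length 4, no 'a').
grape: Yes (length 5, has 'a').

Yes, No, No, Yes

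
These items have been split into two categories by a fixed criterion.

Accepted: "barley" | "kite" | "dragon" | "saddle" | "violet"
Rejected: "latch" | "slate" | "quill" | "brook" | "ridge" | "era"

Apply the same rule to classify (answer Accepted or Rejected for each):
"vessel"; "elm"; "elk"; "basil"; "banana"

Accepted, Rejected, Rejected, Rejected, Accepted

The simplest hypothesis consistent with all the labels is: even length.
"vessel" → length 6 → Accepted. "elm" → length 3 → Rejected. "elk" → length 3 → Rejected. "basil" → length 5 → Rejected. "banana" → length 6 → Accepted.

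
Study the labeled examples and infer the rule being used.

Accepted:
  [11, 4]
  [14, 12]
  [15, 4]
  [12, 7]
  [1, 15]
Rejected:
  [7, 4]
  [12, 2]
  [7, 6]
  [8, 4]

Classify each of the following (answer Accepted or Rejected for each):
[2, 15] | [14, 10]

The simplest hypothesis consistent with all the labels is: sum ≥ 15.

Accepted, Accepted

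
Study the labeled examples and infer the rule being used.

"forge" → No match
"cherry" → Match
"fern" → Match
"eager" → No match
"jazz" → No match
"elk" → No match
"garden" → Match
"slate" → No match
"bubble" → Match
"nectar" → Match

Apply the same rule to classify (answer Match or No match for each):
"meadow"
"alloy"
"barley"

Match, No match, Match

The distinguishing property — even length AND contains 'e' — holds for all the 'Match' cases and none of the 'No match' cases.
"meadow": length 6, has 'e' — passes, so Match.
"alloy": length 5, no 'e' — does not fit, so No match.
"barley": length 6, has 'e' — passes, so Match.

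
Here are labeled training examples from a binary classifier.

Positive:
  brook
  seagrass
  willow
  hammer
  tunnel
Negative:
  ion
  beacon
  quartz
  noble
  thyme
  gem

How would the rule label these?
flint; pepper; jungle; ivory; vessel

Negative, Positive, Negative, Negative, Positive

'Positive' ⟺ has a double letter.
flint → no doubled letter → Negative.
pepper → 'pp' doubled → Positive.
jungle → no doubled letter → Negative.
ivory → no doubled letter → Negative.
vessel → 'ss' doubled → Positive.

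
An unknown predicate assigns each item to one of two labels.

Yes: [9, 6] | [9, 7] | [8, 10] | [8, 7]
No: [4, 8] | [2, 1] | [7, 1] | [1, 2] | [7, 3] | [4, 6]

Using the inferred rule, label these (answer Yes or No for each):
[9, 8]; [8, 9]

Every 'Yes' example satisfies: sum ≥ 15. None of the 'No' examples do.
[9, 8] → 9+8 = 17 → Yes. [8, 9] → 8+9 = 17 → Yes.

Yes, Yes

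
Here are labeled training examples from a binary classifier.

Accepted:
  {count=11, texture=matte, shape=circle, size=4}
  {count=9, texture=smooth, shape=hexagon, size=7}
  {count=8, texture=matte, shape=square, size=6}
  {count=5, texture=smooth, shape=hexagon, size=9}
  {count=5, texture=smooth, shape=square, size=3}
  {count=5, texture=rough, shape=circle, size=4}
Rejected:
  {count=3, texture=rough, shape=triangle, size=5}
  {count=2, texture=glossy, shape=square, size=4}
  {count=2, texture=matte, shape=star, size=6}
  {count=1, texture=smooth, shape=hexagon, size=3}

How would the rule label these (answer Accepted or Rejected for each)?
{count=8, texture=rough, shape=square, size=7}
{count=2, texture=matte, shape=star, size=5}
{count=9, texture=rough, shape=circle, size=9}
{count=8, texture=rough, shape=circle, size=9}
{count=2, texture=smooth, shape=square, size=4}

One predicate separates the groups cleanly: count ≥ 5.

Accepted, Rejected, Accepted, Accepted, Rejected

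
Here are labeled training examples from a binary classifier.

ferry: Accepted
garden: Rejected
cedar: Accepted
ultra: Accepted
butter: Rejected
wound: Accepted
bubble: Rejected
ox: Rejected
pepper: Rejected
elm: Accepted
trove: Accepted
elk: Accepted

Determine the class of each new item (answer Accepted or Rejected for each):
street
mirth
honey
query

Rejected, Accepted, Accepted, Accepted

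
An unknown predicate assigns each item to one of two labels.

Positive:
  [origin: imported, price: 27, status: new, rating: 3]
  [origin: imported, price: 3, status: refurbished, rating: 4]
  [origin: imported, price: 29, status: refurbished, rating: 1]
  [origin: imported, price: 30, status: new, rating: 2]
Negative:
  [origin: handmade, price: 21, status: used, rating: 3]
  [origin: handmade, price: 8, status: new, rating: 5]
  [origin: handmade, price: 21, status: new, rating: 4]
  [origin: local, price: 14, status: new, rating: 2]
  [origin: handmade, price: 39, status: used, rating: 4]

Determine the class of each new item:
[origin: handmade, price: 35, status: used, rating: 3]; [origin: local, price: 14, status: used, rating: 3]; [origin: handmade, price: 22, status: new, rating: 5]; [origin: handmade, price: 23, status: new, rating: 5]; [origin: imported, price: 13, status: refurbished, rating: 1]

Negative, Negative, Negative, Negative, Positive

Comparing the two groups points to one rule — origin is imported.
[origin: handmade, price: 35, status: used, rating: 3] → origin is handmade → Negative.
[origin: local, price: 14, status: used, rating: 3] → origin is local → Negative.
[origin: handmade, price: 22, status: new, rating: 5] → origin is handmade → Negative.
[origin: handmade, price: 23, status: new, rating: 5] → origin is handmade → Negative.
[origin: imported, price: 13, status: refurbished, rating: 1] → origin is imported → Positive.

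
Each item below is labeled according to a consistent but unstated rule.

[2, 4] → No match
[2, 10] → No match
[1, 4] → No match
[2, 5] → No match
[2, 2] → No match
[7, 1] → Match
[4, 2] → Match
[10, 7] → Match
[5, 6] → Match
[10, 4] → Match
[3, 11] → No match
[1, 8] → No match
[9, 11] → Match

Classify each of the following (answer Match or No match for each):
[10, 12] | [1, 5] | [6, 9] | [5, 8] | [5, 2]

Rule: first ≥ 4. This holds for each 'Match' example and fails for each 'No match' one.
Match: [10, 12], since first 10.
No match: [1, 5], since first 1.
Match: [6, 9], since first 6.
Match: [5, 8], since first 5.
Match: [5, 2], since first 5.

Match, No match, Match, Match, Match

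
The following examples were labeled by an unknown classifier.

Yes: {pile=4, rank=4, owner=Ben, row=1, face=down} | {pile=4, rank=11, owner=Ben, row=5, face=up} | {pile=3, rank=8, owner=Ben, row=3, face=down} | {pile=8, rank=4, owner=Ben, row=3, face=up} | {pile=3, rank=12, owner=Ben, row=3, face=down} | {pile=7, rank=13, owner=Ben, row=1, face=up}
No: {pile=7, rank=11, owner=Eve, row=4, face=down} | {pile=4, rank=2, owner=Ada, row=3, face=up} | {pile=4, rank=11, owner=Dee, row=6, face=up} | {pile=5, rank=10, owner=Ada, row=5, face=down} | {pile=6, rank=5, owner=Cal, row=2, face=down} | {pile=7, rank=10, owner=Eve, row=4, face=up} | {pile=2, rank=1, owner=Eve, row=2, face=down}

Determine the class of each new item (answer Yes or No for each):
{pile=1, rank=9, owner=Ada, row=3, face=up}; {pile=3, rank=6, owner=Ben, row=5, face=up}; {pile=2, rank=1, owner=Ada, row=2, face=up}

No, Yes, No

The rule appears to be: owner is Ben.
{pile=1, rank=9, owner=Ada, row=3, face=up}: owner is Ada — fails the rule, so No.
{pile=3, rank=6, owner=Ben, row=5, face=up}: owner is Ben — checks out, so Yes.
{pile=2, rank=1, owner=Ada, row=2, face=up}: owner is Ada — fails the rule, so No.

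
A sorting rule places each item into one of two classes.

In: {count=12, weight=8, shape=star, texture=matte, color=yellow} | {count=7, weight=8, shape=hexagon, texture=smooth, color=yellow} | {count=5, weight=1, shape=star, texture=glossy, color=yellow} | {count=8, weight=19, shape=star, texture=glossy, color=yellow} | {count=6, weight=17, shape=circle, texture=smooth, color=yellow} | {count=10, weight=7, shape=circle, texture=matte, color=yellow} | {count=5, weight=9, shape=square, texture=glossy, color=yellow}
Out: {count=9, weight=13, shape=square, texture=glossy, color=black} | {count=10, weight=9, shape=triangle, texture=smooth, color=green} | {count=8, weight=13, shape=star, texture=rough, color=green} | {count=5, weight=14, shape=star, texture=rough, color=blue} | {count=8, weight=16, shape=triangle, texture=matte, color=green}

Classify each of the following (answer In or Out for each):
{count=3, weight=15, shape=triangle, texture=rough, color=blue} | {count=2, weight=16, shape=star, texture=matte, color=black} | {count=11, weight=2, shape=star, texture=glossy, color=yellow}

One predicate separates the groups cleanly: color is yellow.

Out, Out, In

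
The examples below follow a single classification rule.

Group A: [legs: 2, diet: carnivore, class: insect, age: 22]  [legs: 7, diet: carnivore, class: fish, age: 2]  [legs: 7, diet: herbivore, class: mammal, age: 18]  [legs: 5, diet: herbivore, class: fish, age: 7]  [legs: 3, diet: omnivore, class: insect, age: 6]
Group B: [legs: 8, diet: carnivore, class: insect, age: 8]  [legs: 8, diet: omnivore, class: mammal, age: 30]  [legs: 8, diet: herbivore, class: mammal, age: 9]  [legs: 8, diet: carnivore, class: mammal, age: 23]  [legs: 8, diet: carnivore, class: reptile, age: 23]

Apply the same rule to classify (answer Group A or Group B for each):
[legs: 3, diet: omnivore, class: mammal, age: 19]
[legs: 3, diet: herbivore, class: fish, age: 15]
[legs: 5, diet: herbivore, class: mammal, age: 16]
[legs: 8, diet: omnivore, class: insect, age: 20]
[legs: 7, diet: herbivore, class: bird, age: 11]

The common property of the 'Group A' items is: legs ≤ 7. No 'Group B' item has it.
[legs: 3, diet: omnivore, class: mammal, age: 19]: legs = 3 — satisfies this, so Group A.
[legs: 3, diet: herbivore, class: fish, age: 15]: legs = 3 — satisfies this, so Group A.
[legs: 5, diet: herbivore, class: mammal, age: 16]: legs = 5 — satisfies this, so Group A.
[legs: 8, diet: omnivore, class: insect, age: 20]: legs = 8 — does not pass, so Group B.
[legs: 7, diet: herbivore, class: bird, age: 11]: legs = 7 — satisfies this, so Group A.

Group A, Group A, Group A, Group B, Group A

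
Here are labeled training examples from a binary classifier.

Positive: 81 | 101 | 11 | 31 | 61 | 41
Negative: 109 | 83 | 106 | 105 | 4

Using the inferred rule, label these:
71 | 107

All 'Positive' examples share one property — ends in digit 1 — and every 'Negative' example lacks it.
71: last digit 1, checks out → Positive. 107: last digit 7, doesn't match → Negative.

Positive, Negative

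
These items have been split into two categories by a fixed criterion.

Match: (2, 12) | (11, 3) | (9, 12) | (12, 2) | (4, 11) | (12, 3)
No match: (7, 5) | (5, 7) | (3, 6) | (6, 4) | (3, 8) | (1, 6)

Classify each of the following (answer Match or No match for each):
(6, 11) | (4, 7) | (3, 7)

Match, No match, No match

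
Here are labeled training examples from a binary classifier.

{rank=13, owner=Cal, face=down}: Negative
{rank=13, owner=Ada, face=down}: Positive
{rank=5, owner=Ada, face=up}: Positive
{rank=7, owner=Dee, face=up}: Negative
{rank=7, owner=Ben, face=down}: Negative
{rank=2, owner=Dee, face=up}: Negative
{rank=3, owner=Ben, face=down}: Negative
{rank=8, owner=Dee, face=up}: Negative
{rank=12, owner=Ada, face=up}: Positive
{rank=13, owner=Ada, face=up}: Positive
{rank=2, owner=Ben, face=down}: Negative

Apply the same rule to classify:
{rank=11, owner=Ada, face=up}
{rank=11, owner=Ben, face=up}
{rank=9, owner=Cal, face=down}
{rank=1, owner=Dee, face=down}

Positive, Negative, Negative, Negative

Checking candidate rules against both groups, what survives is: owner is Ada.
{rank=11, owner=Ada, face=up} — owner is Ada, hence Positive. {rank=11, owner=Ben, face=up} — owner is Ben, hence Negative. {rank=9, owner=Cal, face=down} — owner is Cal, hence Negative. {rank=1, owner=Dee, face=down} — owner is Dee, hence Negative.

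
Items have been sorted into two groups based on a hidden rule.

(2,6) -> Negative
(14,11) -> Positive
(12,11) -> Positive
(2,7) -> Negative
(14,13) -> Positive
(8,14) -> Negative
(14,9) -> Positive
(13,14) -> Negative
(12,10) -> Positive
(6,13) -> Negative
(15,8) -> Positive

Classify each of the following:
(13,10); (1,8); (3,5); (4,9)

Positive, Negative, Negative, Negative

The rule appears to be: first > second.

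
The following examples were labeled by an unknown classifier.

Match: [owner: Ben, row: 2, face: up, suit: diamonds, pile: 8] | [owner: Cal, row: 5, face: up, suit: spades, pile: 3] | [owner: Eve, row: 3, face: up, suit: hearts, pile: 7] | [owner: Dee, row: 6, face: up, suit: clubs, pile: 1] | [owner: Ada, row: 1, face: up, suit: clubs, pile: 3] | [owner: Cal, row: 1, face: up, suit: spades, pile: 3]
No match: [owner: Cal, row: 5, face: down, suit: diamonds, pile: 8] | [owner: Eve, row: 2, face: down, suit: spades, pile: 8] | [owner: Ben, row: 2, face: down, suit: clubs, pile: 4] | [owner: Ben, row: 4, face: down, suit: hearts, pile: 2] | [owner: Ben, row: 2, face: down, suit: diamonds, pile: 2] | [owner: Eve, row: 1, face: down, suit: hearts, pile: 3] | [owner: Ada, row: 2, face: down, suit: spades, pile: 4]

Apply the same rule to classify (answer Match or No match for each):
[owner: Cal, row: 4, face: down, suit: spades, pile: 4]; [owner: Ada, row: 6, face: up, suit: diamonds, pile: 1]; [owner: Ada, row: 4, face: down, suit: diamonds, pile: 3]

Looking at the examples, the only property every 'Match' case has and every 'No match' case lacks is: face is up.
[owner: Cal, row: 4, face: down, suit: spades, pile: 4]: No match (face is down).
[owner: Ada, row: 6, face: up, suit: diamonds, pile: 1]: Match (face is up).
[owner: Ada, row: 4, face: down, suit: diamonds, pile: 3]: No match (face is down).

No match, Match, No match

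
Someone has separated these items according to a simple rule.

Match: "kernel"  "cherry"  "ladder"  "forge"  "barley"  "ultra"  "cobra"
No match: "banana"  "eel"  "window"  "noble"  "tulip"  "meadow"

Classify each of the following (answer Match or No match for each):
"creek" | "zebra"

The common property of the 'Match' items is: contains 'r'. No 'No match' item has it.
"creek": has 'r', qualifies → Match. "zebra": has 'r', qualifies → Match.

Match, Match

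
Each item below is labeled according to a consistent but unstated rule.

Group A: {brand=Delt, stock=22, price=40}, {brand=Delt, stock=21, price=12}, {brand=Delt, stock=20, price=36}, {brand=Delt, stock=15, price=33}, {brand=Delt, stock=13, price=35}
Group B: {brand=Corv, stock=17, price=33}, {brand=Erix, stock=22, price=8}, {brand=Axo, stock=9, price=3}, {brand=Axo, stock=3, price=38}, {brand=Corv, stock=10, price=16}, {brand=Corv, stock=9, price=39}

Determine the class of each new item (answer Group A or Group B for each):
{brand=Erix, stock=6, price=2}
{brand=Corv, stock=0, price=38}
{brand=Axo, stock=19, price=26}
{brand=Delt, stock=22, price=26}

Group B, Group B, Group B, Group A

The pattern is that an item is 'Group A' exactly when: brand is Delt.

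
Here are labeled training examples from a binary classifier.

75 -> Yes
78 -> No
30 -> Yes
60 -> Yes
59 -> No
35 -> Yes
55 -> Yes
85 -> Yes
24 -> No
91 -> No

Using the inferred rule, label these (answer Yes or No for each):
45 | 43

A rule that fits every label: multiple of 5 — true of each 'Yes' example, false of each 'No' one.
Yes: 45, since 45 = 5·9.
No: 43, since 43 = 5·8 + 3.

Yes, No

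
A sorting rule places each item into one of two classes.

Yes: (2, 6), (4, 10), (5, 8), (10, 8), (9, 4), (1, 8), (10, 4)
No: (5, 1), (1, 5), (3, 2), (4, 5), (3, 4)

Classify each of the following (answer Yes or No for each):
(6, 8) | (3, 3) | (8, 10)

Yes, No, Yes

'Yes' ⟺ max ≥ 6.
(6, 8): max 8, matches → Yes. (3, 3): max 3, lacks this property → No. (8, 10): max 10, matches → Yes.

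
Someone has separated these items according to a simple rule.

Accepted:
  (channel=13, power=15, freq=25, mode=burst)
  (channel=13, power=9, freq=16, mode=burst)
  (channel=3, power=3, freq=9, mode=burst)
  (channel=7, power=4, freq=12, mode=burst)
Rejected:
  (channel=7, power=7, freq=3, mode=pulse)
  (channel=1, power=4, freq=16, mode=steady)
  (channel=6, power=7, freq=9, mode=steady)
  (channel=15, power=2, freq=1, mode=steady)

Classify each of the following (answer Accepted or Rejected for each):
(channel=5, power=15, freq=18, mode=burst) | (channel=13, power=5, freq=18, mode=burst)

A rule that fits every label: mode is burst — true of each 'Accepted' example, false of each 'Rejected' one.
(channel=5, power=15, freq=18, mode=burst): mode is burst, matches → Accepted.
(channel=13, power=5, freq=18, mode=burst): mode is burst, matches → Accepted.

Accepted, Accepted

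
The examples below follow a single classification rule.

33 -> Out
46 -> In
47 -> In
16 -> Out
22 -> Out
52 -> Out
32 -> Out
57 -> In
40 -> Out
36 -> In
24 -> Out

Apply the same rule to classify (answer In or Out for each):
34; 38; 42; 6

The rule appears to be: digit sum ≥ 8.
34 — digit sum 3+4 = 7, hence Out.
38 — digit sum 3+8 = 11, hence In.
42 — digit sum 4+2 = 6, hence Out.
6 — digit sum 6, hence Out.

Out, In, Out, Out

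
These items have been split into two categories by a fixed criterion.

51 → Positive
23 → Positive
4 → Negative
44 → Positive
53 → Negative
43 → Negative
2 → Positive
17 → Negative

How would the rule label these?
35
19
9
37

Checking candidate rules against both groups, what survives is: ≡ 2 (mod 7).
35 → 35 mod 7 = 0 → Negative. 19 → 19 mod 7 = 5 → Negative. 9 → 9 mod 7 = 2 → Positive. 37 → 37 mod 7 = 2 → Positive.

Negative, Negative, Positive, Positive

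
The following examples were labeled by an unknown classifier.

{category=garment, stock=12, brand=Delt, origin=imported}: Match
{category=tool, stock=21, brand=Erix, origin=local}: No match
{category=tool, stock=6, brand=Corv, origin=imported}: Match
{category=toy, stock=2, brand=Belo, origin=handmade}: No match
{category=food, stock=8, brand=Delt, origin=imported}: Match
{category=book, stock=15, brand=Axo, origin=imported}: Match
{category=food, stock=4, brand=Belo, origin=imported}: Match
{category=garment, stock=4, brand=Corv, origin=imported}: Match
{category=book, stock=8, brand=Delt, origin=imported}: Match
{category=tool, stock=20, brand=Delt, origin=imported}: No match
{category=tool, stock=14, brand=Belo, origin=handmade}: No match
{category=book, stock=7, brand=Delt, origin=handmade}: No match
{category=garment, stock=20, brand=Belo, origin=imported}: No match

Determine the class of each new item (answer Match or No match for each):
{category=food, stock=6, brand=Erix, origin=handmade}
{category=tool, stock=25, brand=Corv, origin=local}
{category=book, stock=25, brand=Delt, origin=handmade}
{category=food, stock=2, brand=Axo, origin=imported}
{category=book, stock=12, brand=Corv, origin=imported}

All 'Match' examples share one property — origin is imported AND stock ≤ 15 — and every 'No match' example lacks it.
{category=food, stock=6, brand=Erix, origin=handmade}: origin is handmade, stock = 6 — does not satisfy this, so No match. {category=tool, stock=25, brand=Corv, origin=local}: origin is local, stock = 25 — does not satisfy this, so No match. {category=book, stock=25, brand=Delt, origin=handmade}: origin is handmade, stock = 25 — does not satisfy this, so No match. {category=food, stock=2, brand=Axo, origin=imported}: origin is imported, stock = 2 — has this property, so Match. {category=book, stock=12, brand=Corv, origin=imported}: origin is imported, stock = 12 — has this property, so Match.

No match, No match, No match, Match, Match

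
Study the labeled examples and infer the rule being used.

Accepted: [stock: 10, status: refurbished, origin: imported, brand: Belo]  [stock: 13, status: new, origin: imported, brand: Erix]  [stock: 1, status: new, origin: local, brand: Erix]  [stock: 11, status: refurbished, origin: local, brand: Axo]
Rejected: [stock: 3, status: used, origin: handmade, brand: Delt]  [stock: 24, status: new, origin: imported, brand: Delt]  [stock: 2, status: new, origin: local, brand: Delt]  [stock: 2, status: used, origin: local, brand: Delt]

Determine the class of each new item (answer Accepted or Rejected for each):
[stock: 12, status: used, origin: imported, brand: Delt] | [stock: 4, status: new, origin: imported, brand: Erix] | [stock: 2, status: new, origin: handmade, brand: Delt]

Rejected, Accepted, Rejected

Every 'Accepted' example satisfies: brand is not Delt. None of the 'Rejected' examples do.
[stock: 12, status: used, origin: imported, brand: Delt] — brand is Delt, hence Rejected. [stock: 4, status: new, origin: imported, brand: Erix] — brand is Erix, hence Accepted. [stock: 2, status: new, origin: handmade, brand: Delt] — brand is Delt, hence Rejected.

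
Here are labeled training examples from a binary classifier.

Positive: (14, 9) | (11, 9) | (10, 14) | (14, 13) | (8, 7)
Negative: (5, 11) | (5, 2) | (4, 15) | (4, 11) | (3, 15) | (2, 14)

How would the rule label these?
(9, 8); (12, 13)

Positive, Positive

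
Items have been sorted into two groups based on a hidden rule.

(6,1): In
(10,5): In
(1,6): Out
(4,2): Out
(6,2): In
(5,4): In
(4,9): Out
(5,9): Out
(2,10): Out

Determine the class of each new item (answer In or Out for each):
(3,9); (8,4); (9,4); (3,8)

Out, In, In, Out

Rule: first > second AND sum ≥ 7. This holds for each 'In' example and fails for each 'Out' one.
Out: (3,9), since 3 < 9, 3+9 = 12.
In: (8,4), since 8 > 4, 8+4 = 12.
In: (9,4), since 9 > 4, 9+4 = 13.
Out: (3,8), since 3 < 8, 3+8 = 11.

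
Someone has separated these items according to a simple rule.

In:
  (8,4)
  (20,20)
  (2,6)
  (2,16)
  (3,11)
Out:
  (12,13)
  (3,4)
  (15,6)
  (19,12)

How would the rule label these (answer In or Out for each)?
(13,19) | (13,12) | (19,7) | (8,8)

The pattern is that an item is 'In' exactly when: sum is even.
(13,19): 13+19 = 32, passes → In. (13,12): 13+12 = 25, fails the rule → Out. (19,7): 19+7 = 26, passes → In. (8,8): 8+8 = 16, passes → In.

In, Out, In, In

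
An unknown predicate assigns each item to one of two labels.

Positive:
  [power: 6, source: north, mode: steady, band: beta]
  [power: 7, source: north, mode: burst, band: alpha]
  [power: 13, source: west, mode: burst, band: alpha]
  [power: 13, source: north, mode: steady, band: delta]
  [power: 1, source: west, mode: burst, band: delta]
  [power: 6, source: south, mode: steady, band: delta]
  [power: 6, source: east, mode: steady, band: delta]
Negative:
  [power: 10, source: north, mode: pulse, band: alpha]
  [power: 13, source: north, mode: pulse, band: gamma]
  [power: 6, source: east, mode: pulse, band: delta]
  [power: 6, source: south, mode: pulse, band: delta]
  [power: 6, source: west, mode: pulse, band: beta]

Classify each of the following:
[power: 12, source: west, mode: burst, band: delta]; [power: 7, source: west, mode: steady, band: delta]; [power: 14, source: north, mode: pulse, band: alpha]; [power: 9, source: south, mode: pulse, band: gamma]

Comparing the two groups points to one rule — mode is not pulse.

Positive, Positive, Negative, Negative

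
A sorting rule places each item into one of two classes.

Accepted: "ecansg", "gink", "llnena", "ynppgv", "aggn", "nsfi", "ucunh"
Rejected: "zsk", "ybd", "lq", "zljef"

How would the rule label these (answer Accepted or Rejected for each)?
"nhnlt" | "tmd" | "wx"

Every 'Accepted' example satisfies: contains 'n'. None of the 'Rejected' examples do.
"nhnlt": has 'n', passes → Accepted.
"tmd": no 'n', fails the rule → Rejected.
"wx": no 'n', fails the rule → Rejected.

Accepted, Rejected, Rejected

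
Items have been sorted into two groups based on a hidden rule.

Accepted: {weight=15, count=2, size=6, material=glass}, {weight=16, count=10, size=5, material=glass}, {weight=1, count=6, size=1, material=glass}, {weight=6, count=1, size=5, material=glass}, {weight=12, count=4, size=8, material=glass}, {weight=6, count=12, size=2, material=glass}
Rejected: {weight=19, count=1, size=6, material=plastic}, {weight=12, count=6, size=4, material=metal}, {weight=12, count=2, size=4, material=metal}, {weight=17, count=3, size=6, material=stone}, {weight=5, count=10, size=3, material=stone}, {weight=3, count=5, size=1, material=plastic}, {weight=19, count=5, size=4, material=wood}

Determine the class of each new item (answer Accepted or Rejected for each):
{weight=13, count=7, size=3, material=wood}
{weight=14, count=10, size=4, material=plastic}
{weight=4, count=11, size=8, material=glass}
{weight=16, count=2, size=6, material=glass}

Rejected, Rejected, Accepted, Accepted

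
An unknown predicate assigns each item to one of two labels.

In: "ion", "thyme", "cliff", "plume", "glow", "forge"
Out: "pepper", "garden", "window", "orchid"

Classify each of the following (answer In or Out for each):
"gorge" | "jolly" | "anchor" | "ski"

In, In, Out, In

'In' ⟺ length ≤ 5.
"gorge" → length 5 → In.
"jolly" → length 5 → In.
"anchor" → length 6 → Out.
"ski" → length 3 → In.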